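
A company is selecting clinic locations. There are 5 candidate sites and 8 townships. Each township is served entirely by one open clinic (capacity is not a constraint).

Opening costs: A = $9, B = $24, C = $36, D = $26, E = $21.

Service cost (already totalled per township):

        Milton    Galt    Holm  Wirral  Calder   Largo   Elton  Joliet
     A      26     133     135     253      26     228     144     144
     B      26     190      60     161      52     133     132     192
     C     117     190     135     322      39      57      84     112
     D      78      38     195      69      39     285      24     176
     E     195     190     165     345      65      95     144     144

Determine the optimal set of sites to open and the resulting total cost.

Open A, B, C and D; minimum total cost 507.

For any fixed open set, each township goes to its cheapest open site; total = fixed + service.
{A, B, C, D}: Milton→A 26, Galt→D 38, Holm→B 60, Wirral→D 69, Calder→A 26, Largo→C 57, Elton→D 24, Joliet→C 112. Service 412; fixed 95; total 507.
{B, C, D}: service 425 + fixed 86 = 511
{A, B, C, D, E}: Milton→A 26, Galt→D 38, Holm→B 60, Wirral→D 69, Calder→A 26, Largo→C 57, Elton→D 24, Joliet→C 112. Service 412; fixed 116; total 528.
{A}: service 1089 + fixed 9 = 1098
No other subset beats 507.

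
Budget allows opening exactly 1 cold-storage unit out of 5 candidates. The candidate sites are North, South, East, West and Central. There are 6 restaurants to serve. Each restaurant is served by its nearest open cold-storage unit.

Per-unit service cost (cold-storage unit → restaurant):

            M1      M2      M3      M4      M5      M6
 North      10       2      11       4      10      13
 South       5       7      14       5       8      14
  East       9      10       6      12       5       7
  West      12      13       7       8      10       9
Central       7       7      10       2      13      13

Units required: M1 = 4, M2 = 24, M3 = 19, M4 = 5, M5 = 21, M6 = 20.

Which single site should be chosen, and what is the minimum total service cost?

Choose East only; total service cost 695.

With exactly 1 open, each restaurant uses its cheapest among the chosen.
{East}: M1→East 9·4=36, M2→East 10·24=240, M3→East 6·19=114, M4→East 12·5=60, M5→East 5·21=105, M6→East 7·20=140. Service cost 695.
{North}: service cost 787
{West}: service cost 923
Among all 5 size-1 choices, {East} is lowest.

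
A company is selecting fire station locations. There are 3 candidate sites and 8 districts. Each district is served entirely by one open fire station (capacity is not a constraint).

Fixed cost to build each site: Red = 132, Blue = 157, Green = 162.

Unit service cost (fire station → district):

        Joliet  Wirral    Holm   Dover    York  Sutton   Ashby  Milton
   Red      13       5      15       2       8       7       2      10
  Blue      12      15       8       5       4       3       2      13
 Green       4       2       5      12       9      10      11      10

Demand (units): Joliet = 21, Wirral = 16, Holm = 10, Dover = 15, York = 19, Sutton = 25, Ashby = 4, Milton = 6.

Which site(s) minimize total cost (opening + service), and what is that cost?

For any fixed open set, each district goes to its cheapest open site; total = fixed + service.
{Blue, Green}: Joliet→Green 4·21=84, Wirral→Green 2·16=32, Holm→Green 5·10=50, Dover→Blue 5·15=75, York→Blue 4·19=76, Sutton→Blue 3·25=75, Ashby→Blue 2·4=8, Milton→Green 10·6=60. Service 460; fixed 319; total 779.
{Red, Blue, Green}: service 415 + fixed 451 = 866
{Red, Green}: Joliet→Green 4·21=84, Wirral→Green 2·16=32, Holm→Green 5·10=50, Dover→Red 2·15=30, York→Red 8·19=152, Sutton→Red 7·25=175, Ashby→Red 2·4=8, Milton→Red 10·6=60. Service 591; fixed 294; total 885.
{Red}: service 928 + fixed 132 = 1060
No other subset beats 779.

Open Blue and Green; minimum total cost 779.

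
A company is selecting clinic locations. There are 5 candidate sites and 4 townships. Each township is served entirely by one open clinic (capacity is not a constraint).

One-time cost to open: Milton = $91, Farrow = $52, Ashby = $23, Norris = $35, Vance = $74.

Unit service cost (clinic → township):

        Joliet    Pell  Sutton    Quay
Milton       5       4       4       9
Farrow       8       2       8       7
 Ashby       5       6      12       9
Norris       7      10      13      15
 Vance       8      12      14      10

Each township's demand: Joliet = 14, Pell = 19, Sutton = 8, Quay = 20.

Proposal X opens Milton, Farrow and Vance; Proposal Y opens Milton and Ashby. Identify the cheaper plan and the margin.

Proposal X: {Milton, Farrow, Vance}: Joliet→Milton 5·14=70, Pell→Farrow 2·19=38, Sutton→Milton 4·8=32, Quay→Farrow 7·20=140. Service 280; fixed 217; total 497.
Proposal Y: {Milton, Ashby}: Joliet→Milton 5·14=70, Pell→Milton 4·19=76, Sutton→Milton 4·8=32, Quay→Milton 9·20=180. Service 358; fixed 114; total 472.
Difference: |497 − 472| = 25.

Proposal Y is cheaper by 25.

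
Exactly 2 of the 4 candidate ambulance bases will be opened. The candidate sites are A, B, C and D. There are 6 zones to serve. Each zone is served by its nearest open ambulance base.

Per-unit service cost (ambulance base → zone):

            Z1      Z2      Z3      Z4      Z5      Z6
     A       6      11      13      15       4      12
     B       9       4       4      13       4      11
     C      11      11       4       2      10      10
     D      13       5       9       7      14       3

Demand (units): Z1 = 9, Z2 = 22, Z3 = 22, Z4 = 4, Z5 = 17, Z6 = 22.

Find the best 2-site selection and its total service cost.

Choose B and D; total service cost 419.

With exactly 2 open, each zone uses its cheapest among the chosen.
{B, D}: Z1→B 9·9=81, Z2→B 4·22=88, Z3→B 4·22=88, Z4→D 7·4=28, Z5→B 4·17=68, Z6→D 3·22=66. Service cost 419.
{A, D}: service cost 524
{C, D}: service cost 541
Among all 6 size-2 choices, {B, D} is lowest.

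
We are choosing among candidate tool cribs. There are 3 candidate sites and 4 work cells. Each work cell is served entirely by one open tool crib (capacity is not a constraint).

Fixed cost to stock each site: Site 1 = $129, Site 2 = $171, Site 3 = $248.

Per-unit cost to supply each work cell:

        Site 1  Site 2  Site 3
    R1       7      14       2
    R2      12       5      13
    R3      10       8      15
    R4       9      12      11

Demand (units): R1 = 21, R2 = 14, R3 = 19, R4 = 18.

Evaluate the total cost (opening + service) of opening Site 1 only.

Total cost: 796

Each work cell is assigned to its cheapest site among the open ones.
{Site 1}: R1→Site 1 7·21=147, R2→Site 1 12·14=168, R3→Site 1 10·19=190, R4→Site 1 9·18=162. Service 667; fixed 129; total 796.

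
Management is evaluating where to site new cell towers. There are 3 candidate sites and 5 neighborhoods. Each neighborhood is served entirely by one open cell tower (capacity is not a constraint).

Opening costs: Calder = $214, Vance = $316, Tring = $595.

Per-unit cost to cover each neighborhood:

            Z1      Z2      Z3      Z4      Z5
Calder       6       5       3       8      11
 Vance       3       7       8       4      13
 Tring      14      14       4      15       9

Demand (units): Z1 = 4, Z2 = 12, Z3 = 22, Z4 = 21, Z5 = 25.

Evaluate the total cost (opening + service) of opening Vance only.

Total cost: 997

Each neighborhood is assigned to its cheapest site among the open ones.
{Vance}: Z1→Vance 3·4=12, Z2→Vance 7·12=84, Z3→Vance 8·22=176, Z4→Vance 4·21=84, Z5→Vance 13·25=325. Service 681; fixed 316; total 997.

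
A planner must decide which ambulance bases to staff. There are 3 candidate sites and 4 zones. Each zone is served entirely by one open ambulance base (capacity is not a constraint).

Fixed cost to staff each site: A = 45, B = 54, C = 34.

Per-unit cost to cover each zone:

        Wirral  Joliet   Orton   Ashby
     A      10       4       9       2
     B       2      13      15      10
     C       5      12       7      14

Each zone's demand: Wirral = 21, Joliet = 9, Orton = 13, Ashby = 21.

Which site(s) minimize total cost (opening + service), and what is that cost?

Open A and B; minimum total cost 336.

For any fixed open set, each zone goes to its cheapest open site; total = fixed + service.
{A, B}: Wirral→B 2·21=42, Joliet→A 4·9=36, Orton→A 9·13=117, Ashby→A 2·21=42. Service 237; fixed 99; total 336.
{A, B, C}: service 211 + fixed 133 = 344
{A, C}: service 274 + fixed 79 = 353
{C}: Wirral→C 5·21=105, Joliet→C 12·9=108, Orton→C 7·13=91, Ashby→C 14·21=294. Service 598; fixed 34; total 632.
No other subset beats 336.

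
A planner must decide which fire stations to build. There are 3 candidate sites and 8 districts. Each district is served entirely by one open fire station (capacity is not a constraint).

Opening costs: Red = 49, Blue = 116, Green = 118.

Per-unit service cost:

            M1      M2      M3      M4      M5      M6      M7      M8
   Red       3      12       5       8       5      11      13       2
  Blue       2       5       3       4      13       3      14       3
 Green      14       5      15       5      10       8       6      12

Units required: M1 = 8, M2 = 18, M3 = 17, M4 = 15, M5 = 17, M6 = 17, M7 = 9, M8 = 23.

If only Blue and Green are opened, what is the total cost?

Each district is assigned to its cheapest site among the open ones.
{Blue, Green}: M1→Blue 2·8=16, M2→Blue 5·18=90, M3→Blue 3·17=51, M4→Blue 4·15=60, M5→Green 10·17=170, M6→Blue 3·17=51, M7→Green 6·9=54, M8→Blue 3·23=69. Service 561; fixed 234; total 795.

Total cost: 795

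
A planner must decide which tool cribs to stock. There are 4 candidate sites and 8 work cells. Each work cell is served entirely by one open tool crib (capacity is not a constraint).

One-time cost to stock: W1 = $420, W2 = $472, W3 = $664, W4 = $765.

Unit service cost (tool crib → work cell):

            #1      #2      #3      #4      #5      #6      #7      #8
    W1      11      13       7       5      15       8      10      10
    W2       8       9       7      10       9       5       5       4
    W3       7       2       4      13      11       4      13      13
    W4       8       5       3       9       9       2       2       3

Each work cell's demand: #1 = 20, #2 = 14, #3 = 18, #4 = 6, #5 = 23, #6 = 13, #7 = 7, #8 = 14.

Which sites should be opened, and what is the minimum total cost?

For any fixed open set, each work cell goes to its cheapest open site; total = fixed + service.
{W2}: #1→W2 8·20=160, #2→W2 9·14=126, #3→W2 7·18=126, #4→W2 10·6=60, #5→W2 9·23=207, #6→W2 5·13=65, #7→W2 5·7=35, #8→W2 4·14=56. Service 835; fixed 472; total 1307.
{W4}: service 627 + fixed 765 = 1392
{W3}: #1→W3 7·20=140, #2→W3 2·14=28, #3→W3 4·18=72, #4→W3 13·6=78, #5→W3 11·23=253, #6→W3 4·13=52, #7→W3 13·7=91, #8→W3 13·14=182. Service 896; fixed 664; total 1560.
{W1, W2, W3, W4}: #1→W3 7·20=140, #2→W3 2·14=28, #3→W4 3·18=54, #4→W1 5·6=30, #5→W2 9·23=207, #6→W4 2·13=26, #7→W4 2·7=14, #8→W4 3·14=42. Service 541; fixed 2321; total 2862.
No other subset beats 1307.

Open W2 only; minimum total cost 1307.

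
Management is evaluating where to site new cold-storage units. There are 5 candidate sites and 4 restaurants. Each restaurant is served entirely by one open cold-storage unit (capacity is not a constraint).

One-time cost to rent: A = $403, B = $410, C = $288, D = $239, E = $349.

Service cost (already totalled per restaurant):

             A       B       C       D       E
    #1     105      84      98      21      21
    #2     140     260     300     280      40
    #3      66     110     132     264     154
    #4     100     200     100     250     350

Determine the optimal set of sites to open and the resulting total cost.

Open A only; minimum total cost 814.

For any fixed open set, each restaurant goes to its cheapest open site; total = fixed + service.
{A}: #1→A 105, #2→A 140, #3→A 66, #4→A 100. Service 411; fixed 403; total 814.
{E}: service 565 + fixed 349 = 914
{C}: #1→C 98, #2→C 300, #3→C 132, #4→C 100. Service 630; fixed 288; total 918.
{A, B, C, D, E}: #1→D 21, #2→E 40, #3→A 66, #4→A 100. Service 227; fixed 1689; total 1916.
No other subset beats 814.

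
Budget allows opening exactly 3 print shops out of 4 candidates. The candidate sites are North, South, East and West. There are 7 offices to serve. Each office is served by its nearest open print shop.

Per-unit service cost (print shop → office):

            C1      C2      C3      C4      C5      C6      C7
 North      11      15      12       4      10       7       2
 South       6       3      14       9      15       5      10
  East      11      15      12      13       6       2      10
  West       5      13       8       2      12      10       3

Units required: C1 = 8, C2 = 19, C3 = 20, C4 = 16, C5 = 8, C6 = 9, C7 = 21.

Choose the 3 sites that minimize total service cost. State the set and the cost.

Choose South, East and West; total service cost 418.

With exactly 3 open, each office uses its cheapest among the chosen.
{South, East, West}: C1→West 5·8=40, C2→South 3·19=57, C3→West 8·20=160, C4→West 2·16=32, C5→East 6·8=48, C6→East 2·9=18, C7→West 3·21=63. Service cost 418.
{North, South, West}: service cost 456
{North, South, East}: service cost 517
Among all 4 size-3 choices, {South, East, West} is lowest.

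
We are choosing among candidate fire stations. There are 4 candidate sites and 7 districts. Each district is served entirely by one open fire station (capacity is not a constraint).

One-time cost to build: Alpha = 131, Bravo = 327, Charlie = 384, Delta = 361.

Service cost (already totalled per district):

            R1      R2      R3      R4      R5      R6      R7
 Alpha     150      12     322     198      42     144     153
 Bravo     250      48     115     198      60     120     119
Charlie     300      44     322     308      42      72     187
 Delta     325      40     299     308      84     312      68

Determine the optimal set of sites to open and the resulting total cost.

For any fixed open set, each district goes to its cheapest open site; total = fixed + service.
{Alpha}: R1→Alpha 150, R2→Alpha 12, R3→Alpha 322, R4→Alpha 198, R5→Alpha 42, R6→Alpha 144, R7→Alpha 153. Service 1021; fixed 131; total 1152.
{Alpha, Bravo}: R1→Alpha 150, R2→Alpha 12, R3→Bravo 115, R4→Alpha 198, R5→Alpha 42, R6→Bravo 120, R7→Bravo 119. Service 756; fixed 458; total 1214.
{Bravo}: service 910 + fixed 327 = 1237
{Alpha, Bravo, Charlie, Delta}: service 657 + fixed 1203 = 1860
No other subset beats 1152.

Open Alpha only; minimum total cost 1152.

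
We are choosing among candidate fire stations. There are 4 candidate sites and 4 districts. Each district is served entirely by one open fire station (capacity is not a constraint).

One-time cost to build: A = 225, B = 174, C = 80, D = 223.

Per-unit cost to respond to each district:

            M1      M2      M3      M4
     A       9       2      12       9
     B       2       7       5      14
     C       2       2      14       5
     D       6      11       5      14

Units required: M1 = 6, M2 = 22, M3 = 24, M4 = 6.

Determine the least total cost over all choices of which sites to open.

For any fixed open set, each district goes to its cheapest open site; total = fixed + service.
{B, C}: M1→B 2·6=12, M2→C 2·22=44, M3→B 5·24=120, M4→C 5·6=30. Service 206; fixed 254; total 460.
{C}: service 422 + fixed 80 = 502
{C, D}: M1→C 2·6=12, M2→C 2·22=44, M3→D 5·24=120, M4→C 5·6=30. Service 206; fixed 303; total 509.
{A, B, C, D}: M1→B 2·6=12, M2→A 2·22=44, M3→B 5·24=120, M4→C 5·6=30. Service 206; fixed 702; total 908.
(All 15 nonempty subsets were checked; B and C is lowest.)

Minimum total cost: 460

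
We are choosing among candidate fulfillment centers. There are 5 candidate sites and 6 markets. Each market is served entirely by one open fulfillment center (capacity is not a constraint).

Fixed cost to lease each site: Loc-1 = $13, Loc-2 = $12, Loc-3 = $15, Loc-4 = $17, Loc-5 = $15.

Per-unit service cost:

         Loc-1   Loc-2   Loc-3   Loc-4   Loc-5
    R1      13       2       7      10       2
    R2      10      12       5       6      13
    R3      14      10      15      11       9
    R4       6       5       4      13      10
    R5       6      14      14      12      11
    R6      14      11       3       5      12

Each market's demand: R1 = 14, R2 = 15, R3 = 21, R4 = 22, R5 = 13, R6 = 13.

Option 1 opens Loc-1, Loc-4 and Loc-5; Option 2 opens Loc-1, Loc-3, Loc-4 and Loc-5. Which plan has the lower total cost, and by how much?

Option 1: {Loc-1, Loc-4, Loc-5}: R1→Loc-5 2·14=28, R2→Loc-4 6·15=90, R3→Loc-5 9·21=189, R4→Loc-1 6·22=132, R5→Loc-1 6·13=78, R6→Loc-4 5·13=65. Service 582; fixed 45; total 627.
Option 2: {Loc-1, Loc-3, Loc-4, Loc-5}: R1→Loc-5 2·14=28, R2→Loc-3 5·15=75, R3→Loc-5 9·21=189, R4→Loc-3 4·22=88, R5→Loc-1 6·13=78, R6→Loc-3 3·13=39. Service 497; fixed 60; total 557.
Difference: |627 − 557| = 70.

Option 2 is cheaper by 70.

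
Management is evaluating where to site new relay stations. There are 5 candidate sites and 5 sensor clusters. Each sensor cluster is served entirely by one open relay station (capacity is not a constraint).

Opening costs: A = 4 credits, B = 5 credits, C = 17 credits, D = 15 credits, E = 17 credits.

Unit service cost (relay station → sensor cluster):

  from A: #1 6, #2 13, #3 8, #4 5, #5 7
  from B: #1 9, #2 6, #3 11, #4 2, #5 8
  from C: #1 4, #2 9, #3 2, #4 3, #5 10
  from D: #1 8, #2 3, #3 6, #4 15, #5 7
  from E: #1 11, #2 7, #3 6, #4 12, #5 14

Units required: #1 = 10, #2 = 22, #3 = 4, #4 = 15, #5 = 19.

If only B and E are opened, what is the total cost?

Total cost: 450

Each sensor cluster is assigned to its cheapest site among the open ones.
{B, E}: #1→B 9·10=90, #2→B 6·22=132, #3→E 6·4=24, #4→B 2·15=30, #5→B 8·19=152. Service 428; fixed 22; total 450.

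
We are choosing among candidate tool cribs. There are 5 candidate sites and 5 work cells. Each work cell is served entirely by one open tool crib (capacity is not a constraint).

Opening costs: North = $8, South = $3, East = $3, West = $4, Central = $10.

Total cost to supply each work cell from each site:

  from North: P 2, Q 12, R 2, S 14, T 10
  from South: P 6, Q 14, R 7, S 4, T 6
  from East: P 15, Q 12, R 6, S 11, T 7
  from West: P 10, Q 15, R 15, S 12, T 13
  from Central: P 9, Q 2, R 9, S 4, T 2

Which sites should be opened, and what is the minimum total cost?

For any fixed open set, each work cell goes to its cheapest open site; total = fixed + service.
{North, Central}: P→North 2, Q→Central 2, R→North 2, S→Central 4, T→Central 2. Service 12; fixed 18; total 30.
{North, South, Central}: P→North 2, Q→Central 2, R→North 2, S→South 4, T→Central 2. Service 12; fixed 21; total 33.
{North, East, Central}: service 12 + fixed 21 = 33
{North, South, East, West, Central}: P→North 2, Q→Central 2, R→North 2, S→South 4, T→Central 2. Service 12; fixed 28; total 40.
No other subset beats 30.

Open North and Central; minimum total cost 30.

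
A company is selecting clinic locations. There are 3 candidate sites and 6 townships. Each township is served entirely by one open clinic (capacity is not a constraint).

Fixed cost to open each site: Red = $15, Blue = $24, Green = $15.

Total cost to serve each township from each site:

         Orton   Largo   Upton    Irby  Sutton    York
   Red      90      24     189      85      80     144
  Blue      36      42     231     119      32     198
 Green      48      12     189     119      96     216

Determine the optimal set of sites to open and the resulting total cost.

Open Red and Blue; minimum total cost 549.

For any fixed open set, each township goes to its cheapest open site; total = fixed + service.
{Red, Blue}: Orton→Blue 36, Largo→Red 24, Upton→Red 189, Irby→Red 85, Sutton→Blue 32, York→Red 144. Service 510; fixed 39; total 549.
{Red, Blue, Green}: service 498 + fixed 54 = 552
{Red, Green}: service 558 + fixed 30 = 588
{Red}: Orton→Red 90, Largo→Red 24, Upton→Red 189, Irby→Red 85, Sutton→Red 80, York→Red 144. Service 612; fixed 15; total 627.
No other subset beats 549.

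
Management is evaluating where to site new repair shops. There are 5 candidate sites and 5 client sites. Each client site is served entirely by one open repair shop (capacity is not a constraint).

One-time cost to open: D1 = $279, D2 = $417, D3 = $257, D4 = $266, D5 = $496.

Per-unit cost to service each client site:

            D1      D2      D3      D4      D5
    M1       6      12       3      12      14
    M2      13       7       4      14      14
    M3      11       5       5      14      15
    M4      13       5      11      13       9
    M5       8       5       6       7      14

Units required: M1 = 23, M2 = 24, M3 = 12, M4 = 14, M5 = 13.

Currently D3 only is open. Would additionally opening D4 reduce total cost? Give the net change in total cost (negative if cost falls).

No — net change +266 (cost rises by 266).

Current service cost with {D3}: 457.
Adding D4: each client site re-picks its cheapest; new service cost 457, saving 0.
Extra fixed cost: 266. Net change = 266 − 0 = 266.
(Totals: 714 → 980.)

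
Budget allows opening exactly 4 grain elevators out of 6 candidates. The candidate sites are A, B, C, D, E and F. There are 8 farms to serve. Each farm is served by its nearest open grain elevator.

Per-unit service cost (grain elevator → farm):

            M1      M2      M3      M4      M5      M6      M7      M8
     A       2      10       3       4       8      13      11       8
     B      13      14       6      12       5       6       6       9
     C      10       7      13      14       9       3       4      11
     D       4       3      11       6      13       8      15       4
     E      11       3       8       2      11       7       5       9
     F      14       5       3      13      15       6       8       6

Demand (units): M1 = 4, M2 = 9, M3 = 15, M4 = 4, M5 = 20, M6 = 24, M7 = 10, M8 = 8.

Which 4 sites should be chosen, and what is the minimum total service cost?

With exactly 4 open, each farm uses its cheapest among the chosen.
{A, B, C, D}: M1→A 2·4=8, M2→D 3·9=27, M3→A 3·15=45, M4→A 4·4=16, M5→B 5·20=100, M6→C 3·24=72, M7→C 4·10=40, M8→D 4·8=32. Service cost 340.
{B, C, D, F}: service cost 356
{A, B, C, E}: service cost 364
Among all 15 size-4 choices, {A, B, C, D} is lowest.

Choose A, B, C and D; total service cost 340.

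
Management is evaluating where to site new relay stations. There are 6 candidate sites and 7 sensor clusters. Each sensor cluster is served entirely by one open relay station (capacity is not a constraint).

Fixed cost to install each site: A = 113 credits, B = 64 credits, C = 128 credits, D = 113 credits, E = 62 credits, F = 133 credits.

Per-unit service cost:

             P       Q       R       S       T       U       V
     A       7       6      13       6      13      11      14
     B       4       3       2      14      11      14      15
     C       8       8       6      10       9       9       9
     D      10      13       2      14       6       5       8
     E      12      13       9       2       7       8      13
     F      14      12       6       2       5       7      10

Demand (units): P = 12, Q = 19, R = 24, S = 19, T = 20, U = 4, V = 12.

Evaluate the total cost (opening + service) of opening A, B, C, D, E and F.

Each sensor cluster is assigned to its cheapest site among the open ones.
{A, B, C, D, E, F}: P→B 4·12=48, Q→B 3·19=57, R→B 2·24=48, S→E 2·19=38, T→F 5·20=100, U→D 5·4=20, V→D 8·12=96. Service 407; fixed 613; total 1020.

Total cost: 1020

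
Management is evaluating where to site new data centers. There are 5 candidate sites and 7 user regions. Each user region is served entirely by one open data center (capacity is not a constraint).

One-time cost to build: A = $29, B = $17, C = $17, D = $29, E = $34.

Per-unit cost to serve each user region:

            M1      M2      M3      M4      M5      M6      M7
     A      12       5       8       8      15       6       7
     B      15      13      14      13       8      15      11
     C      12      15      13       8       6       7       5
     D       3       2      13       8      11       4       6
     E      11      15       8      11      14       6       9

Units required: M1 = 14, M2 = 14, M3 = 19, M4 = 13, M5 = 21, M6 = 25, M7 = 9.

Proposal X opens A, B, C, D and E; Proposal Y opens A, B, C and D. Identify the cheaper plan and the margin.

Proposal X: {A, B, C, D, E}: M1→D 3·14=42, M2→D 2·14=28, M3→A 8·19=152, M4→A 8·13=104, M5→C 6·21=126, M6→D 4·25=100, M7→C 5·9=45. Service 597; fixed 126; total 723.
Proposal Y: {A, B, C, D}: M1→D 3·14=42, M2→D 2·14=28, M3→A 8·19=152, M4→A 8·13=104, M5→C 6·21=126, M6→D 4·25=100, M7→C 5·9=45. Service 597; fixed 92; total 689.
Difference: |723 − 689| = 34.

Proposal Y is cheaper by 34.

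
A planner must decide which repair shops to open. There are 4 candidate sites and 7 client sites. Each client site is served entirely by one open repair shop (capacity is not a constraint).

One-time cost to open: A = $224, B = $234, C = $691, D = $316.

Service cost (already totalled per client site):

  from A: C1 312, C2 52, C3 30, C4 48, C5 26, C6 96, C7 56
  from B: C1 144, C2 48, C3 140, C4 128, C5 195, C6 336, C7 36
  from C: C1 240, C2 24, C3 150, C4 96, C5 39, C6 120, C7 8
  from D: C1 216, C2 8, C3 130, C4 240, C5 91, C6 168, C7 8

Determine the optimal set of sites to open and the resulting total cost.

For any fixed open set, each client site goes to its cheapest open site; total = fixed + service.
{A}: C1→A 312, C2→A 52, C3→A 30, C4→A 48, C5→A 26, C6→A 96, C7→A 56. Service 620; fixed 224; total 844.
{A, B}: service 428 + fixed 458 = 886
{A, D}: service 432 + fixed 540 = 972
{A, B, C, D}: C1→B 144, C2→D 8, C3→A 30, C4→A 48, C5→A 26, C6→A 96, C7→C 8. Service 360; fixed 1465; total 1825.
No other subset beats 844.

Open A only; minimum total cost 844.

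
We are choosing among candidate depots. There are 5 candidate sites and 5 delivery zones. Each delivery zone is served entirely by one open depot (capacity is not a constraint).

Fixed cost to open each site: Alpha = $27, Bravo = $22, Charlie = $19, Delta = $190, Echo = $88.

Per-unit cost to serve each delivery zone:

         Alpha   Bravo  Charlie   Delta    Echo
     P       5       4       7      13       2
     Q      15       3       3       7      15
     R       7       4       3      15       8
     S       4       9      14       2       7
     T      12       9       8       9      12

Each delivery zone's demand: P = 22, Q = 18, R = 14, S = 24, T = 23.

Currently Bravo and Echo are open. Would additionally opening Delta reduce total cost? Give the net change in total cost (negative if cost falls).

No — net change +70 (cost rises by 70).

Current service cost with {Bravo, Echo}: 529.
Adding Delta: each delivery zone re-picks its cheapest; new service cost 409, saving 120.
Extra fixed cost: 190. Net change = 190 − 120 = 70.
(Totals: 639 → 709.)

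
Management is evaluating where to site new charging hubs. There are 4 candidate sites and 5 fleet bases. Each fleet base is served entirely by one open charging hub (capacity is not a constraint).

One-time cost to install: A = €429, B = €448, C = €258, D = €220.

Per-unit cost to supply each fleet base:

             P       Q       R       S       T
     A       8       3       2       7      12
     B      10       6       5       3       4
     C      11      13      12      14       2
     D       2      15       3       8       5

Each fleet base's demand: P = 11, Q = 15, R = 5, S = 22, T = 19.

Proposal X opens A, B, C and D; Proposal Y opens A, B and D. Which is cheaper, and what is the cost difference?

Proposal X: {A, B, C, D}: P→D 2·11=22, Q→A 3·15=45, R→A 2·5=10, S→B 3·22=66, T→C 2·19=38. Service 181; fixed 1355; total 1536.
Proposal Y: {A, B, D}: P→D 2·11=22, Q→A 3·15=45, R→A 2·5=10, S→B 3·22=66, T→B 4·19=76. Service 219; fixed 1097; total 1316.
Difference: |1536 − 1316| = 220.

Proposal Y is cheaper by 220.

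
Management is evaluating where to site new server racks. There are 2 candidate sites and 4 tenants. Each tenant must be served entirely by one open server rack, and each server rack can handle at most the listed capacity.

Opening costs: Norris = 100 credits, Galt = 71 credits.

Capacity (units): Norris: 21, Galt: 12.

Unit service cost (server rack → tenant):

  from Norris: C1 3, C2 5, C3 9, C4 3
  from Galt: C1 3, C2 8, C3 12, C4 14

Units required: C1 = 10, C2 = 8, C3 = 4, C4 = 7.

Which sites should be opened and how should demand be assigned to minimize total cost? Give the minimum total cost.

Minimum total cost: 298

Open {Norris, Galt}: C1→Galt 3·10=30, C2→Norris 5·8=40, C3→Norris 9·4=36, C4→Norris 3·7=21.
Loads: Norris carries 19/21, Galt carries 10/12. Service 127; fixed 171; total 298.
Next best feasible plan costs 322.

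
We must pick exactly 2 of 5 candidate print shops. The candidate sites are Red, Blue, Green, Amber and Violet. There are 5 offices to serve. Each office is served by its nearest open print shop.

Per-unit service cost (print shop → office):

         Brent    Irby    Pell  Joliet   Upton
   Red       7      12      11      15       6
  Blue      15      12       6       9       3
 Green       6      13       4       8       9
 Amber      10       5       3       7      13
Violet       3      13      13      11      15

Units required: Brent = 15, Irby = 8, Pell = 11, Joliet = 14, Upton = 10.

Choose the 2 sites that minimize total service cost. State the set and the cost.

Choose Red and Amber; total service cost 336.

With exactly 2 open, each office uses its cheapest among the chosen.
{Red, Amber}: Brent→Red 7·15=105, Irby→Amber 5·8=40, Pell→Amber 3·11=33, Joliet→Amber 7·14=98, Upton→Red 6·10=60. Service cost 336.
{Amber, Violet}: service cost 346
{Blue, Amber}: service cost 351
Among all 10 size-2 choices, {Red, Amber} is lowest.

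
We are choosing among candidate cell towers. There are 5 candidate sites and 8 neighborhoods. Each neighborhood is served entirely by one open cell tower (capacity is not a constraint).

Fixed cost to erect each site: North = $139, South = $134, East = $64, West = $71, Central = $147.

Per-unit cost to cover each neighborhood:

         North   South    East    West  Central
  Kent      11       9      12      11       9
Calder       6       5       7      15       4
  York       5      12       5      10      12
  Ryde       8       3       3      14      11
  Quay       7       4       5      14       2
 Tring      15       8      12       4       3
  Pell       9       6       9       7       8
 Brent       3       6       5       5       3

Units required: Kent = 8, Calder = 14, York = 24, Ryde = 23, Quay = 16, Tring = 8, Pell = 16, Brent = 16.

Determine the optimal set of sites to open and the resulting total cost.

Open East and Central; minimum total cost 760.

For any fixed open set, each neighborhood goes to its cheapest open site; total = fixed + service.
{East, Central}: Kent→Central 9·8=72, Calder→Central 4·14=56, York→East 5·24=120, Ryde→East 3·23=69, Quay→Central 2·16=32, Tring→Central 3·8=24, Pell→Central 8·16=128, Brent→Central 3·16=48. Service 549; fixed 211; total 760.
{East, West}: service 679 + fixed 135 = 814
{East, West, Central}: service 533 + fixed 282 = 815
{North, South, East, West, Central}: service 517 + fixed 555 = 1072
No other subset beats 760.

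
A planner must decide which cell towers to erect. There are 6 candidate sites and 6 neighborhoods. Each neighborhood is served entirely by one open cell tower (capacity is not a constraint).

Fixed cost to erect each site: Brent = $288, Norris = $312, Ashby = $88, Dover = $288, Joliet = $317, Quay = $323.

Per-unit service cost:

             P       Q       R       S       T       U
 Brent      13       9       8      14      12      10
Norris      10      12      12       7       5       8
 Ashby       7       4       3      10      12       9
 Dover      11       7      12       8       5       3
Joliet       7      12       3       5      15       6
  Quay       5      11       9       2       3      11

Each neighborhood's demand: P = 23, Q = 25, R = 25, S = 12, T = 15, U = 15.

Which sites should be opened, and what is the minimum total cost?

For any fixed open set, each neighborhood goes to its cheapest open site; total = fixed + service.
{Ashby}: P→Ashby 7·23=161, Q→Ashby 4·25=100, R→Ashby 3·25=75, S→Ashby 10·12=120, T→Ashby 12·15=180, U→Ashby 9·15=135. Service 771; fixed 88; total 859.
{Ashby, Quay}: P→Quay 5·23=115, Q→Ashby 4·25=100, R→Ashby 3·25=75, S→Quay 2·12=24, T→Quay 3·15=45, U→Ashby 9·15=135. Service 494; fixed 411; total 905.
{Ashby, Dover}: P→Ashby 7·23=161, Q→Ashby 4·25=100, R→Ashby 3·25=75, S→Dover 8·12=96, T→Dover 5·15=75, U→Dover 3·15=45. Service 552; fixed 376; total 928.
{Brent, Norris, Ashby, Dover, Joliet, Quay}: service 404 + fixed 1616 = 2020
No other subset beats 859.

Open Ashby only; minimum total cost 859.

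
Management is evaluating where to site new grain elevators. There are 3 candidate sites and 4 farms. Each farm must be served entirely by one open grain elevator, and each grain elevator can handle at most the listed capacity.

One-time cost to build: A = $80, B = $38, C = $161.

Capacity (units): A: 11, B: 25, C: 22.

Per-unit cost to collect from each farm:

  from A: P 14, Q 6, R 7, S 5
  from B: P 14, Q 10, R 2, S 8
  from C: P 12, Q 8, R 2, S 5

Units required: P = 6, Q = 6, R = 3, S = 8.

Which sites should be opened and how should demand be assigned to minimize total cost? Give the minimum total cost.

Open {B}: P→B 14·6=84, Q→B 10·6=60, R→B 2·3=6, S→B 8·8=64.
Loads: B carries 23/25. Service 214; fixed 38; total 252.
Next best feasible plan costs 308.

Minimum total cost: 252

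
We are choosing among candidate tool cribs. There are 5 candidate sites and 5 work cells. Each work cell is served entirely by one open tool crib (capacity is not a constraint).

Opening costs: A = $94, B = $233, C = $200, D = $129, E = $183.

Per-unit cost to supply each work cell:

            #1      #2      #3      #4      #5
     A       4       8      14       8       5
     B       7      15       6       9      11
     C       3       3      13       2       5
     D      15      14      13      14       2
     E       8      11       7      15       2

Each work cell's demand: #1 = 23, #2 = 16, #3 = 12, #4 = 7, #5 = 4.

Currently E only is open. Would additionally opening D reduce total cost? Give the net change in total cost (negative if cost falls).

Current service cost with {E}: 557.
Adding D: each work cell re-picks its cheapest; new service cost 550, saving 7.
Extra fixed cost: 129. Net change = 129 − 7 = 122.
(Totals: 740 → 862.)

No — net change +122 (cost rises by 122).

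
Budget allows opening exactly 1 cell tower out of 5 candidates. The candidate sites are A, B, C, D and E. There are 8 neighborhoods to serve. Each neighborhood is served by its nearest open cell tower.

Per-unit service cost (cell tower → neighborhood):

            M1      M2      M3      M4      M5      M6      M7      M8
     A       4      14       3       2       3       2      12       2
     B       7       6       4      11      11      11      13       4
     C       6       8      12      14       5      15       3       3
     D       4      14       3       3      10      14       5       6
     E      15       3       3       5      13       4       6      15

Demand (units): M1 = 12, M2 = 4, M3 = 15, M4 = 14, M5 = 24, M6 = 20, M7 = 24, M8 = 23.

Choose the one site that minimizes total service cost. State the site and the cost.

Choose A only; total service cost 623.

With exactly 1 open, each neighborhood uses its cheapest among the chosen.
{A}: M1→A 4·12=48, M2→A 14·4=56, M3→A 3·15=45, M4→A 2·14=28, M5→A 3·24=72, M6→A 2·20=40, M7→A 12·24=288, M8→A 2·23=46. Service cost 623.
{D}: service cost 969
{C}: service cost 1041
Among all 5 size-1 choices, {A} is lowest.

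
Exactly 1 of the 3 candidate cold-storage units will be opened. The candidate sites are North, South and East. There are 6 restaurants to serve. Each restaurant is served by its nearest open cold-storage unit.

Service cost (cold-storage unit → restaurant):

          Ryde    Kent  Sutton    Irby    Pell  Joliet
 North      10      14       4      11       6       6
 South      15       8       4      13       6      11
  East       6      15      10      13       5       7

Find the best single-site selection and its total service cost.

With exactly 1 open, each restaurant uses its cheapest among the chosen.
{North}: Ryde→North 10, Kent→North 14, Sutton→North 4, Irby→North 11, Pell→North 6, Joliet→North 6. Service cost 51.
{East}: service cost 56
{South}: service cost 57
Among all 3 size-1 choices, {North} is lowest.

Choose North only; total service cost 51.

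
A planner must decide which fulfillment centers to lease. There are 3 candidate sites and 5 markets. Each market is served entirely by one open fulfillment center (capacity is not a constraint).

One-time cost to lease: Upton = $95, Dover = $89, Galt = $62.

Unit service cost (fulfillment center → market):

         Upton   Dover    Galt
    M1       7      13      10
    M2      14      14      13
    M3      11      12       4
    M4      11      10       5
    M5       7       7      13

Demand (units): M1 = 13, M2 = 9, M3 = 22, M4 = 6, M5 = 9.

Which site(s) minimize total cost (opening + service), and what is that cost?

Open Galt only; minimum total cost 544.

For any fixed open set, each market goes to its cheapest open site; total = fixed + service.
{Galt}: M1→Galt 10·13=130, M2→Galt 13·9=117, M3→Galt 4·22=88, M4→Galt 5·6=30, M5→Galt 13·9=117. Service 482; fixed 62; total 544.
{Upton, Galt}: service 389 + fixed 157 = 546
{Dover, Galt}: M1→Galt 10·13=130, M2→Galt 13·9=117, M3→Galt 4·22=88, M4→Galt 5·6=30, M5→Dover 7·9=63. Service 428; fixed 151; total 579.
{Upton, Dover, Galt}: service 389 + fixed 246 = 635
No other subset beats 544.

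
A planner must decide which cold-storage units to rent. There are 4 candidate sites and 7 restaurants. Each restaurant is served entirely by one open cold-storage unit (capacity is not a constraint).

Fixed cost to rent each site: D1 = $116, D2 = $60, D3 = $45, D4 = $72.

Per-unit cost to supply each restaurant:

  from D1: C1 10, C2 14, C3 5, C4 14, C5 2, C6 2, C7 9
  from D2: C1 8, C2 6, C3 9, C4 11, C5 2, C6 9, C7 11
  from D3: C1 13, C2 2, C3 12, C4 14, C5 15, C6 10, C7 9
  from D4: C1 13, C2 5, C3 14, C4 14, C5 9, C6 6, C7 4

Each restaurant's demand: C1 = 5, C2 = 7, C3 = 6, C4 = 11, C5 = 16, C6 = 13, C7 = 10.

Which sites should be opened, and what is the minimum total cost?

Open D2 and D4; minimum total cost 532.

For any fixed open set, each restaurant goes to its cheapest open site; total = fixed + service.
{D2, D4}: C1→D2 8·5=40, C2→D4 5·7=35, C3→D2 9·6=54, C4→D2 11·11=121, C5→D2 2·16=32, C6→D4 6·13=78, C7→D4 4·10=40. Service 400; fixed 132; total 532.
{D1, D4}: service 367 + fixed 188 = 555
{D2, D3, D4}: C1→D2 8·5=40, C2→D3 2·7=14, C3→D2 9·6=54, C4→D2 11·11=121, C5→D2 2·16=32, C6→D4 6·13=78, C7→D4 4·10=40. Service 379; fixed 177; total 556.
{D1, D2, D3, D4}: service 303 + fixed 293 = 596
No other subset beats 532.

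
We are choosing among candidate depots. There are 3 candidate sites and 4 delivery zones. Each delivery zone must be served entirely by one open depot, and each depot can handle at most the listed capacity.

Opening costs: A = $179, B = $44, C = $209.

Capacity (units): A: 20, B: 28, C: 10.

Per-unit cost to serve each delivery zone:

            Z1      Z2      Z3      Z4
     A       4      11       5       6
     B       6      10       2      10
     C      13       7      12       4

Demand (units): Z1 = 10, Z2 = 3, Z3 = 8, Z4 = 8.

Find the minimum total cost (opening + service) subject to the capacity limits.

Open {A, B}: Z1→A 4·10=40, Z2→B 10·3=30, Z3→B 2·8=16, Z4→A 6·8=48.
Loads: A carries 18/20, B carries 11/28. Service 134; fixed 223; total 357.
Next best feasible plan costs 377.

Minimum total cost: 357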